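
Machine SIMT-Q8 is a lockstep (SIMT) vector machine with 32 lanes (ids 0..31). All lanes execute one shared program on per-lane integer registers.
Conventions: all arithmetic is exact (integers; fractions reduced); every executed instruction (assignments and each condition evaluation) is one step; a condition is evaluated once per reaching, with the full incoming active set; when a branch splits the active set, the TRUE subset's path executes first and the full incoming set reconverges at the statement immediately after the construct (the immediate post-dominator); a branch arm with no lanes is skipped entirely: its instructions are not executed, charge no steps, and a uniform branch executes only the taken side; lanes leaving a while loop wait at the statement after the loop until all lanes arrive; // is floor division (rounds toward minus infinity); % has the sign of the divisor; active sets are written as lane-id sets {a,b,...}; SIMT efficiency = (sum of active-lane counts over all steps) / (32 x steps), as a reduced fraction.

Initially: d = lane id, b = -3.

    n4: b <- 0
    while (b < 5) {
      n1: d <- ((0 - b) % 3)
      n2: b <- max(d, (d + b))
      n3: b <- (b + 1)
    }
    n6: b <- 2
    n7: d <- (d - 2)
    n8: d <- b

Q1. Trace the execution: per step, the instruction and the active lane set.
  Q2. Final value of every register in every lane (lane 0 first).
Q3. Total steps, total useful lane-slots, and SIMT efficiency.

step 0: b <- 0                       {0,1,2,3,4,5,6,7,8,9,10,11,12,13,14,15,16,17,18,19,20,21,22,23,24,25,26,27,28,29,30,31}
step 1: eval (b < 5)                 {0,1,2,3,4,5,6,7,8,9,10,11,12,13,14,15,16,17,18,19,20,21,22,23,24,25,26,27,28,29,30,31}
step 2: d <- ((0 - b) % 3)           {0,1,2,3,4,5,6,7,8,9,10,11,12,13,14,15,16,17,18,19,20,21,22,23,24,25,26,27,28,29,30,31}
step 3: b <- max(d, (d + b))         {0,1,2,3,4,5,6,7,8,9,10,11,12,13,14,15,16,17,18,19,20,21,22,23,24,25,26,27,28,29,30,31}
step 4: b <- (b + 1)                 {0,1,2,3,4,5,6,7,8,9,10,11,12,13,14,15,16,17,18,19,20,21,22,23,24,25,26,27,28,29,30,31}
step 5: eval (b < 5)                 {0,1,2,3,4,5,6,7,8,9,10,11,12,13,14,15,16,17,18,19,20,21,22,23,24,25,26,27,28,29,30,31}
step 6: d <- ((0 - b) % 3)           {0,1,2,3,4,5,6,7,8,9,10,11,12,13,14,15,16,17,18,19,20,21,22,23,24,25,26,27,28,29,30,31}
step 7: b <- max(d, (d + b))         {0,1,2,3,4,5,6,7,8,9,10,11,12,13,14,15,16,17,18,19,20,21,22,23,24,25,26,27,28,29,30,31}
step 8: b <- (b + 1)                 {0,1,2,3,4,5,6,7,8,9,10,11,12,13,14,15,16,17,18,19,20,21,22,23,24,25,26,27,28,29,30,31}
step 9: eval (b < 5)                 {0,1,2,3,4,5,6,7,8,9,10,11,12,13,14,15,16,17,18,19,20,21,22,23,24,25,26,27,28,29,30,31}
step 10: d <- ((0 - b) % 3)           {0,1,2,3,4,5,6,7,8,9,10,11,12,13,14,15,16,17,18,19,20,21,22,23,24,25,26,27,28,29,30,31}
step 11: b <- max(d, (d + b))         {0,1,2,3,4,5,6,7,8,9,10,11,12,13,14,15,16,17,18,19,20,21,22,23,24,25,26,27,28,29,30,31}
step 12: b <- (b + 1)                 {0,1,2,3,4,5,6,7,8,9,10,11,12,13,14,15,16,17,18,19,20,21,22,23,24,25,26,27,28,29,30,31}
step 13: eval (b < 5)                 {0,1,2,3,4,5,6,7,8,9,10,11,12,13,14,15,16,17,18,19,20,21,22,23,24,25,26,27,28,29,30,31}
step 14: b <- 2                       {0,1,2,3,4,5,6,7,8,9,10,11,12,13,14,15,16,17,18,19,20,21,22,23,24,25,26,27,28,29,30,31}
step 15: d <- (d - 2)                 {0,1,2,3,4,5,6,7,8,9,10,11,12,13,14,15,16,17,18,19,20,21,22,23,24,25,26,27,28,29,30,31}
step 16: d <- b                       {0,1,2,3,4,5,6,7,8,9,10,11,12,13,14,15,16,17,18,19,20,21,22,23,24,25,26,27,28,29,30,31}

Answer: 17 steps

d: 2,2,2,2,2,2,2,2,2,2,2,2,2,2,2,2,2,2,2,2,2,2,2,2,2,2,2,2,2,2,2,2
b: 2,2,2,2,2,2,2,2,2,2,2,2,2,2,2,2,2,2,2,2,2,2,2,2,2,2,2,2,2,2,2,2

steps = 17; useful = 544; efficiency = 544/544 = 1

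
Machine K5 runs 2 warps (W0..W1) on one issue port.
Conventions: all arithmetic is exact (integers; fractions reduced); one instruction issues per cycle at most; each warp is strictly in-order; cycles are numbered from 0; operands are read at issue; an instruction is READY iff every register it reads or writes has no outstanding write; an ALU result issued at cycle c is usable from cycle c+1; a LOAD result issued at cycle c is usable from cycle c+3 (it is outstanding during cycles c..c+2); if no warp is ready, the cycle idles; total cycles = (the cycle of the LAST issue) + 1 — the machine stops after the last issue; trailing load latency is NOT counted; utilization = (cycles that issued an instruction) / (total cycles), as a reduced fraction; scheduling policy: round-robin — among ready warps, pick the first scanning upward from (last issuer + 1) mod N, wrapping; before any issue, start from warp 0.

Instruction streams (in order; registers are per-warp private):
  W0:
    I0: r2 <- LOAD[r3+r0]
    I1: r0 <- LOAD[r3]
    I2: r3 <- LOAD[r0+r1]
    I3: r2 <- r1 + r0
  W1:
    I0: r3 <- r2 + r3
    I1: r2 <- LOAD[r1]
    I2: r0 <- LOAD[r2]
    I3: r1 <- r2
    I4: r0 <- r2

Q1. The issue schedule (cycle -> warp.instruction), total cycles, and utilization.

cycle 0: W0.I0
cycle 1: W1.I0
cycle 2: W0.I1
cycle 3: W1.I1
cycle 4: idle
cycle 5: W0.I2
cycle 6: W1.I2
cycle 7: W0.I3
cycle 8: W1.I3
cycle 9: W1.I4

Answer: 10 cycles, utilization 9/10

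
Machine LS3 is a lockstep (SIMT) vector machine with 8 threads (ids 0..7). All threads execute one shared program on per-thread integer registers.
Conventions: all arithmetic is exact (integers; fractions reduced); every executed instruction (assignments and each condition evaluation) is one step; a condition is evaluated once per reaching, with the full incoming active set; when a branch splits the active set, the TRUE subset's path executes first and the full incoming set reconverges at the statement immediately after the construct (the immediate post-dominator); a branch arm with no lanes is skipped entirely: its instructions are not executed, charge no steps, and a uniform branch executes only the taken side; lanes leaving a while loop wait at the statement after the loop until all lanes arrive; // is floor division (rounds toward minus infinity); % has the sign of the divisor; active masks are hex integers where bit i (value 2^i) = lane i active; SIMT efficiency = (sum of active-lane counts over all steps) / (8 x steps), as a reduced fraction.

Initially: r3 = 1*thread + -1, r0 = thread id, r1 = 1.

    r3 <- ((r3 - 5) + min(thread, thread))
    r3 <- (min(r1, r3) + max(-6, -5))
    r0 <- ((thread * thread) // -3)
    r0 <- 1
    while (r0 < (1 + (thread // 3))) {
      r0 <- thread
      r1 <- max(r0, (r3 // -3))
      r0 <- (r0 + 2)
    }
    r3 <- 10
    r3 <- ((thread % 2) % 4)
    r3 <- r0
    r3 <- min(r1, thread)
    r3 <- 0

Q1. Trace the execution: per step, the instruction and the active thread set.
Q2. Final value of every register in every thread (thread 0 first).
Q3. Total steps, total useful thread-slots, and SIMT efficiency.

step 0: r3 <- ((r3 - 5) + min(thread, thread)) 0xff
step 1: r3 <- (min(r1, r3) + max(-6, -5)) 0xff
step 2: r0 <- ((thread * thread) // -3) 0xff
step 3: r0 <- 1                      0xff
step 4: eval (r0 < (1 + (thread // 3))) 0xff
step 5: r0 <- thread                 0xf8
step 6: r1 <- max(r0, (r3 // -3))    0xf8
step 7: r0 <- (r0 + 2)               0xf8
step 8: eval (r0 < (1 + (thread // 3))) 0xf8
step 9: r3 <- 10                     0xff
step 10: r3 <- ((thread % 2) % 4)     0xff
step 11: r3 <- r0                     0xff
step 12: r3 <- min(r1, thread)        0xff
step 13: r3 <- 0                      0xff

Answer: 14 steps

r3: 0,0,0,0,0,0,0,0
r0: 1,1,1,5,6,7,8,9
r1: 1,1,1,3,4,5,6,7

steps = 14; useful = 100; efficiency = 100/112 = 25/28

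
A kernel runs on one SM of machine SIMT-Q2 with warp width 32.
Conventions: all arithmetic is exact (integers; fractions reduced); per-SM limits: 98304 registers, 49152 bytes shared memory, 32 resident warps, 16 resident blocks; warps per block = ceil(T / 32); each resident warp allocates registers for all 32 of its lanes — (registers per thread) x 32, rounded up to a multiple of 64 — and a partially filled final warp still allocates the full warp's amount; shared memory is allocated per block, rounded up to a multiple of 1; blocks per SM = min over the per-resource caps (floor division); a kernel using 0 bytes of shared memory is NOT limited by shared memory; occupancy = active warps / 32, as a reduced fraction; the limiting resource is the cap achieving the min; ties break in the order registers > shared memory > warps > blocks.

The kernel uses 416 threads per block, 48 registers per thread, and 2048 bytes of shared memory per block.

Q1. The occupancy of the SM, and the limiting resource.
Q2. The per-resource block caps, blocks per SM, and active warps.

Answer: occupancy 13/16, limited by warps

registers: 4 blocks
shared memory: 24 blocks
warps: 2 blocks
blocks: 16 blocks

Answer: 2 blocks, 26 active warps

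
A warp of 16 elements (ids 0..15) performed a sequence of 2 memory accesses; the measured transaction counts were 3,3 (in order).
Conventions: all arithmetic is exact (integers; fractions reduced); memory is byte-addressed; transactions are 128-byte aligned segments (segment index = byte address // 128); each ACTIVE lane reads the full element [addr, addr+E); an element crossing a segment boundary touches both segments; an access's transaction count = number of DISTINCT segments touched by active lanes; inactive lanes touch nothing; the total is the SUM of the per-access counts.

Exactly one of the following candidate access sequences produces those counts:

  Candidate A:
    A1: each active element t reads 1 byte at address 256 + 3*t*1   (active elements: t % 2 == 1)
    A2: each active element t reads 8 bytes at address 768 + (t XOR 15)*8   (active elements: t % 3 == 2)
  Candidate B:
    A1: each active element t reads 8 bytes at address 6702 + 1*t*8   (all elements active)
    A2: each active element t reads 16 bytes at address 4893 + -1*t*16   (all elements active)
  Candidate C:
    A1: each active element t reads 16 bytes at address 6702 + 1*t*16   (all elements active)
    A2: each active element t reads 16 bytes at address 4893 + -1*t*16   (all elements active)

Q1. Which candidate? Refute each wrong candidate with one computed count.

A: A1 gives 1 transaction, not 3
B: A1 gives 2 transactions, not 3
C: all counts match (3,3)

Answer: C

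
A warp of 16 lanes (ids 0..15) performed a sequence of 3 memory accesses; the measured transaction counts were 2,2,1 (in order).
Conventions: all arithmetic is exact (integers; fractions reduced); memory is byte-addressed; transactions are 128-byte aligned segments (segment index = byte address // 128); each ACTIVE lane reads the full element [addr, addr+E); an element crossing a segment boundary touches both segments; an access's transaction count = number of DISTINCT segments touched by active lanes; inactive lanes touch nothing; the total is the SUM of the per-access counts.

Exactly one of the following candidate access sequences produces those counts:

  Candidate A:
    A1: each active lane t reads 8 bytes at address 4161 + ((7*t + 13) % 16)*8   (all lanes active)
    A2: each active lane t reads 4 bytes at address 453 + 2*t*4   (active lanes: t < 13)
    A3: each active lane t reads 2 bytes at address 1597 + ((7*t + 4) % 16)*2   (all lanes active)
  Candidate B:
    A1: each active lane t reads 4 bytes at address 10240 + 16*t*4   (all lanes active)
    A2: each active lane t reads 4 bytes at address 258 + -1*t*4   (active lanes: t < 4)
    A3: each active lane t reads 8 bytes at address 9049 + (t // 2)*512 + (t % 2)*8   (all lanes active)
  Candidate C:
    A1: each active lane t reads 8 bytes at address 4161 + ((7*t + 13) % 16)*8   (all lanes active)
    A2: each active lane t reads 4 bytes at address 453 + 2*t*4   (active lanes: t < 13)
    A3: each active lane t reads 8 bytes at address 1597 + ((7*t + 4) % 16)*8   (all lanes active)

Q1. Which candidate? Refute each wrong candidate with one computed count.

B: A1 gives 8 transactions, not 2
C: A3 gives 2 transactions, not 1
A: all counts match (2,2,1)

Answer: A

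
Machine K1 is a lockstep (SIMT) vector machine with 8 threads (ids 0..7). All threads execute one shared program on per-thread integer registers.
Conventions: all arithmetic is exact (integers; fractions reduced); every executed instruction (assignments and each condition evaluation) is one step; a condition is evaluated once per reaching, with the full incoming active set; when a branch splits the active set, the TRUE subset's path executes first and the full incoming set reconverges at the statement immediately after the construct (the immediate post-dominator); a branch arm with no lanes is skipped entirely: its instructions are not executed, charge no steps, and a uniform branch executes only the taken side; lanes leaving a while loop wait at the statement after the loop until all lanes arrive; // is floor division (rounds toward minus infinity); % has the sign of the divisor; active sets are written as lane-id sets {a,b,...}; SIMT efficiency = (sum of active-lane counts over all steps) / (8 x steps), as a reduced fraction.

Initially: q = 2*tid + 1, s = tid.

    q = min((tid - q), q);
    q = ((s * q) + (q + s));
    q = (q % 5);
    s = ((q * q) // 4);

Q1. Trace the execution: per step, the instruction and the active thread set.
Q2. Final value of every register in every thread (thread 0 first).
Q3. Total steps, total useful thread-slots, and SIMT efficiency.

step 0: q <- min((tid - q), q)       {0,1,2,3,4,5,6,7}
step 1: q <- ((s * q) + (q + s))     {0,1,2,3,4,5,6,7}
step 2: q <- (q % 5)                 {0,1,2,3,4,5,6,7}
step 3: s <- ((q * q) // 4)          {0,1,2,3,4,5,6,7}

Answer: 4 steps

q: 4,2,3,2,4,4,2,3
s: 4,1,2,1,4,4,1,2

steps = 4; useful = 32; efficiency = 32/32 = 1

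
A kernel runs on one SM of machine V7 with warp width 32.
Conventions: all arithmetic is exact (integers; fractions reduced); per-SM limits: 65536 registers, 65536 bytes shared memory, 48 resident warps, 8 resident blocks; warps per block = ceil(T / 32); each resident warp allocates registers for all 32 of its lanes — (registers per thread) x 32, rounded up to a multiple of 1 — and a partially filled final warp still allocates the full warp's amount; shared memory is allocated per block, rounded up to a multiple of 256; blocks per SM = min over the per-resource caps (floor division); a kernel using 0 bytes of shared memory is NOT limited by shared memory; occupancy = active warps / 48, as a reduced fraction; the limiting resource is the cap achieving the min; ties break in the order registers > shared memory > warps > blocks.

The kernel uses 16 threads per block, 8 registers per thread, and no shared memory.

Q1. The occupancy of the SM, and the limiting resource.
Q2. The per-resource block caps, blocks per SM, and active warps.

Answer: occupancy 1/6, limited by blocks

registers: 256 blocks
shared memory: no limit (kernel uses none)
warps: 48 blocks
blocks: 8 blocks

Answer: 8 blocks, 8 active warps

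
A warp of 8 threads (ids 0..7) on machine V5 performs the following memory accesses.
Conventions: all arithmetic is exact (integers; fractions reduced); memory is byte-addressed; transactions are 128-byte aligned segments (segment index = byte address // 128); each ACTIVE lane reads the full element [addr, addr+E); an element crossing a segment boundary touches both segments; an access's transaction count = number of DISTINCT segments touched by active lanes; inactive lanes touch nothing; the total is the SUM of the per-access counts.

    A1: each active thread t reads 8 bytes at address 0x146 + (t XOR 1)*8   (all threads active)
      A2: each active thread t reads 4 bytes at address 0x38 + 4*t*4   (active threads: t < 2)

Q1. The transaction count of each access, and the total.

A1: 2 transactions
A2: 1 transaction

Answer: 2,1; total 3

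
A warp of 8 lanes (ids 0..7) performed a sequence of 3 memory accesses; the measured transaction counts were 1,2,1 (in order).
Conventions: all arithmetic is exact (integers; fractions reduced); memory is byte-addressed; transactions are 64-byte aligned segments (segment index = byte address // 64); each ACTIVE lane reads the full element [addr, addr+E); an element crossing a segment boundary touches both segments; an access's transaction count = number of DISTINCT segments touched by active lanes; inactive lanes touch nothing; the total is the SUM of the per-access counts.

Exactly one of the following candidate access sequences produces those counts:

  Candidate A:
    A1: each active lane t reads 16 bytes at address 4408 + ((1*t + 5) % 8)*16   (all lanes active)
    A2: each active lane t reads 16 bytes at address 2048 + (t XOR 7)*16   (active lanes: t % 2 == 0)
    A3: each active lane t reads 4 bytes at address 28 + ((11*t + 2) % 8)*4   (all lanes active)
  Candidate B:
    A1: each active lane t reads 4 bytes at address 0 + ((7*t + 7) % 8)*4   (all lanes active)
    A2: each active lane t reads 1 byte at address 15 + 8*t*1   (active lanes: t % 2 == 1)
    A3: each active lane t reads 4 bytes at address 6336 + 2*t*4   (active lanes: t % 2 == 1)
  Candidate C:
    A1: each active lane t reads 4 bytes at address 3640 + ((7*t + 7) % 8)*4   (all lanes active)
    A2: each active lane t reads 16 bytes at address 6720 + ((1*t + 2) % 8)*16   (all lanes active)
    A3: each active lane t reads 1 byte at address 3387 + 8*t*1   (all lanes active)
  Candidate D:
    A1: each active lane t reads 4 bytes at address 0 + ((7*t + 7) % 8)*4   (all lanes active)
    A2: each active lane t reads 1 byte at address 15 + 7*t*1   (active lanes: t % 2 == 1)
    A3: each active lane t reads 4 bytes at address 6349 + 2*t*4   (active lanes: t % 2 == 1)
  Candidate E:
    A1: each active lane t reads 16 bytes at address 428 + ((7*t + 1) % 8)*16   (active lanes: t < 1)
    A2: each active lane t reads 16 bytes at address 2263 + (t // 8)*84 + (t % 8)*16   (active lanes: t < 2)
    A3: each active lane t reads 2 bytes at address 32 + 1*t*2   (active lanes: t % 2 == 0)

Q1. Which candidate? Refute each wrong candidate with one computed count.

A: A1 gives 3 transactions, not 1
C: A1 gives 2 transactions, not 1
D: A3 gives 2 transactions, not 1
E: A1 gives 2 transactions, not 1
B: all counts match (1,2,1)

Answer: B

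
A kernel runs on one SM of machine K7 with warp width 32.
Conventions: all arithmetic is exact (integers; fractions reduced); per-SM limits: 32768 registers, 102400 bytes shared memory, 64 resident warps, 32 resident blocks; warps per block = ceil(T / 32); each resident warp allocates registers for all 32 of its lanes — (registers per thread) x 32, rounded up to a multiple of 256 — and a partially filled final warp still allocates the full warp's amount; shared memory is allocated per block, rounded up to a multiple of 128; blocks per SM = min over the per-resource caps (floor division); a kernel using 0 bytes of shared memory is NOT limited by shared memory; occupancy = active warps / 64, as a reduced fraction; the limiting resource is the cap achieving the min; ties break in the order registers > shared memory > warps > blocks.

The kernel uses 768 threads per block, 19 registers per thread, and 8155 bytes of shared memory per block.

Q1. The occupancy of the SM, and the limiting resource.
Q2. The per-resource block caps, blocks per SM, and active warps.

Answer: occupancy 3/8, limited by registers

registers: 1 block
shared memory: 12 blocks
warps: 2 blocks
blocks: 32 blocks

Answer: 1 block, 24 active warps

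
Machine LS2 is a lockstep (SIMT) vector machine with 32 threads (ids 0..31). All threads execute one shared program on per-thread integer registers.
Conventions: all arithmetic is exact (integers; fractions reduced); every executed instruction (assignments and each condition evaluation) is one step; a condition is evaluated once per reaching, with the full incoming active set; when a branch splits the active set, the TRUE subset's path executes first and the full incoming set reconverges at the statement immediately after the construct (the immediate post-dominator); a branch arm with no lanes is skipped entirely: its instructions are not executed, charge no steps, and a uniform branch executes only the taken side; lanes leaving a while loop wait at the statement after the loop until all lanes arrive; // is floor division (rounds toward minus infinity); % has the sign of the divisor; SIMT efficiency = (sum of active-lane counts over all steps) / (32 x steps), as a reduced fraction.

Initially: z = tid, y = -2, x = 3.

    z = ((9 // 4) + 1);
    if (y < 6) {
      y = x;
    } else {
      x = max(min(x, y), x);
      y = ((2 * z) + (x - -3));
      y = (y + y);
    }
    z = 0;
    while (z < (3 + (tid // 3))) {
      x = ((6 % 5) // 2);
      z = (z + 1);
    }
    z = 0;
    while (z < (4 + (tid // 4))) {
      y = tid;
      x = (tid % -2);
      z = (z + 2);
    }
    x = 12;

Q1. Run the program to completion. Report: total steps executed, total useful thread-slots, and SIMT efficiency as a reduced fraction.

Answer: 71 steps, 1521 useful, 1521/2272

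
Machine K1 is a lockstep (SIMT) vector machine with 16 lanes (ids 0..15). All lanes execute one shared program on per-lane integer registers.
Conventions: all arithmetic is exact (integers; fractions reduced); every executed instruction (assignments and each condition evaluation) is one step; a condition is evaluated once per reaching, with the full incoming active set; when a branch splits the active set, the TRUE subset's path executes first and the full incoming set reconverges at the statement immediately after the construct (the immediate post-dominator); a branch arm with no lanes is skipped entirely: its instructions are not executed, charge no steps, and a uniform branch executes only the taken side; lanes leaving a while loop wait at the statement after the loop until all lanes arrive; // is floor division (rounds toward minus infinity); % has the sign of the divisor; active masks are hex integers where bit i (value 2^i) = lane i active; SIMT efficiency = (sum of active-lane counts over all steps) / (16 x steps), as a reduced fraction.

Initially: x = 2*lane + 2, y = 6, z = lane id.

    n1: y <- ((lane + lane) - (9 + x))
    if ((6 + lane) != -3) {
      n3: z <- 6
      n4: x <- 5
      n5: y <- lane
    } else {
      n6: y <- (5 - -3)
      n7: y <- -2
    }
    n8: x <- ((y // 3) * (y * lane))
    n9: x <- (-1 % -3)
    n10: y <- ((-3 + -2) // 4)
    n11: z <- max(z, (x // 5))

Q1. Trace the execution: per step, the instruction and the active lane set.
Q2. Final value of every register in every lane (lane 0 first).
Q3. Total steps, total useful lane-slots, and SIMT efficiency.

step 0: y <- ((lane + lane) - (9 + x)) 0xffff
step 1: eval ((6 + lane) != -3)      0xffff
step 2: z <- 6                       0xffff
step 3: x <- 5                       0xffff
step 4: y <- lane                    0xffff
step 5: x <- ((y // 3) * (y * lane)) 0xffff
step 6: x <- (-1 % -3)               0xffff
step 7: y <- ((-3 + -2) // 4)        0xffff
step 8: z <- max(z, (x // 5))        0xffff

Answer: 9 steps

x: -1,-1,-1,-1,-1,-1,-1,-1,-1,-1,-1,-1,-1,-1,-1,-1
y: -2,-2,-2,-2,-2,-2,-2,-2,-2,-2,-2,-2,-2,-2,-2,-2
z: 6,6,6,6,6,6,6,6,6,6,6,6,6,6,6,6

steps = 9; useful = 144; efficiency = 144/144 = 1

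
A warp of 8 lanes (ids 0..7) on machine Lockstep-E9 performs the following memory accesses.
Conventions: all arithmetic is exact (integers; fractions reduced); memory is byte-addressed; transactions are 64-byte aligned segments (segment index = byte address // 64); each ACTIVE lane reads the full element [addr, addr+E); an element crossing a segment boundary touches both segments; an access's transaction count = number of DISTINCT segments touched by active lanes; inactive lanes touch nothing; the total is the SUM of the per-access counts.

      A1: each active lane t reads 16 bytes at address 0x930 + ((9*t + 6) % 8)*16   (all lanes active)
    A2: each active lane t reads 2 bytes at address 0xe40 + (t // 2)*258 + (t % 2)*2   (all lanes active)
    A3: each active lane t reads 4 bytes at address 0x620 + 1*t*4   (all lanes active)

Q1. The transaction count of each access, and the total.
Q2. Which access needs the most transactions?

A1: 3 transactions
A2: 4 transactions
A3: 1 transaction

Answer: 3,4,1; total 8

Answer: A2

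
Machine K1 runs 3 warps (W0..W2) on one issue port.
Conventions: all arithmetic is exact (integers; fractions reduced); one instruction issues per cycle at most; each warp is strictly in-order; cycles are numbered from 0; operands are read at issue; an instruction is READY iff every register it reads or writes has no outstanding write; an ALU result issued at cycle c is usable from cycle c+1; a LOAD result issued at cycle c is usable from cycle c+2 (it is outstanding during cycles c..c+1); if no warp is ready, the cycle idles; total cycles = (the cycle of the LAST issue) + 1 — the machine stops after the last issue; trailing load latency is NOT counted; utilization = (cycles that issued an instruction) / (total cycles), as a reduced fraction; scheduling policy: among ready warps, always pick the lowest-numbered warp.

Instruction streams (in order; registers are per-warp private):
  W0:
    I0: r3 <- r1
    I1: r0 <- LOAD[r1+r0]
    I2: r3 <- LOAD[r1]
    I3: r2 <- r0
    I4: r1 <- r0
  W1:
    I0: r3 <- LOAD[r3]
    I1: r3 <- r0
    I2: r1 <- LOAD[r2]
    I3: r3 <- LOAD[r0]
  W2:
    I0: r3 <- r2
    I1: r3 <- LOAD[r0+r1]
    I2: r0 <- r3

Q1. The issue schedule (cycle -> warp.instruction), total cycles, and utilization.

cycle 0: W0.I0
cycle 1: W0.I1
cycle 2: W0.I2
cycle 3: W0.I3
cycle 4: W0.I4
cycle 5: W1.I0
cycle 6: W2.I0
cycle 7: W1.I1
cycle 8: W1.I2
cycle 9: W1.I3
cycle 10: W2.I1
cycle 11: idle
cycle 12: W2.I2

Answer: 13 cycles, utilization 12/13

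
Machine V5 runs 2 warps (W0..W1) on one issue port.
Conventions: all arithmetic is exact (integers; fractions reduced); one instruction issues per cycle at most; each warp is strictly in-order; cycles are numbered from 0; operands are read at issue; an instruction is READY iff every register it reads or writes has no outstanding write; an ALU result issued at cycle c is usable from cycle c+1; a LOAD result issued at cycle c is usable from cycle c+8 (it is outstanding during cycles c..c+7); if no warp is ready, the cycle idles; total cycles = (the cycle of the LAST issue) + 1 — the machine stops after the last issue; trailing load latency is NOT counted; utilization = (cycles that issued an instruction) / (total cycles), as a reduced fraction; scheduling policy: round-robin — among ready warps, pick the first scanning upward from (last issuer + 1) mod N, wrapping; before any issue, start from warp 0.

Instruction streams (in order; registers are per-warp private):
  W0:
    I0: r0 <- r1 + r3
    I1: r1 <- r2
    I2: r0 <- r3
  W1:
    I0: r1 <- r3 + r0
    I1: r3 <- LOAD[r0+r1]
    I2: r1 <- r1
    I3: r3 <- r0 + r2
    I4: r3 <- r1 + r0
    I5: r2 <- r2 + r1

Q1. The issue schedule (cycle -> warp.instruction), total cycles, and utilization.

cycle 0: W0.I0
cycle 1: W1.I0
cycle 2: W0.I1
cycle 3: W1.I1
cycle 4: W0.I2
cycle 5: W1.I2
cycle 6: idle
cycle 7: idle
cycle 8: idle
cycle 9: idle
cycle 10: idle
cycle 11: W1.I3
cycle 12: W1.I4
cycle 13: W1.I5

Answer: 14 cycles, utilization 9/14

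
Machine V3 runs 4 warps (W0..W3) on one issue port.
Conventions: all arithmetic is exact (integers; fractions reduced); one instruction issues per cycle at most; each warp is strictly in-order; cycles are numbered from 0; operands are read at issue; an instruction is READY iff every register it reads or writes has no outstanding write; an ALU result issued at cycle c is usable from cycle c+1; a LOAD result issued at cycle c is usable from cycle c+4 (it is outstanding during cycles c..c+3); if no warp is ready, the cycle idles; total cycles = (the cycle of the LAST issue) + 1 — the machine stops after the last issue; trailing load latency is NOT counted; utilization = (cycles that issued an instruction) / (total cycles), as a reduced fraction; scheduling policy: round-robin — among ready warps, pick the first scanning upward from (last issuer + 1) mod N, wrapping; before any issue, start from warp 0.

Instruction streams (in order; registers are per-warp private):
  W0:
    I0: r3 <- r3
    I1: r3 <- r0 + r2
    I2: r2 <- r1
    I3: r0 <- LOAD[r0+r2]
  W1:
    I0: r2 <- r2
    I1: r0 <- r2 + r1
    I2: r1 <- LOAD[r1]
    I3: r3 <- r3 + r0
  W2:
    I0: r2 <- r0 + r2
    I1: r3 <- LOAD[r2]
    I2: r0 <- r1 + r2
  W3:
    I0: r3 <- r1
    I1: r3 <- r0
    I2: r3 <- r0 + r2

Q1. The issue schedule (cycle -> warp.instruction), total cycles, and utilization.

cycle 0: W0.I0
cycle 1: W1.I0
cycle 2: W2.I0
cycle 3: W3.I0
cycle 4: W0.I1
cycle 5: W1.I1
cycle 6: W2.I1
cycle 7: W3.I1
cycle 8: W0.I2
cycle 9: W1.I2
cycle 10: W2.I2
cycle 11: W3.I2
cycle 12: W0.I3
cycle 13: W1.I3

Answer: 14 cycles, utilization 1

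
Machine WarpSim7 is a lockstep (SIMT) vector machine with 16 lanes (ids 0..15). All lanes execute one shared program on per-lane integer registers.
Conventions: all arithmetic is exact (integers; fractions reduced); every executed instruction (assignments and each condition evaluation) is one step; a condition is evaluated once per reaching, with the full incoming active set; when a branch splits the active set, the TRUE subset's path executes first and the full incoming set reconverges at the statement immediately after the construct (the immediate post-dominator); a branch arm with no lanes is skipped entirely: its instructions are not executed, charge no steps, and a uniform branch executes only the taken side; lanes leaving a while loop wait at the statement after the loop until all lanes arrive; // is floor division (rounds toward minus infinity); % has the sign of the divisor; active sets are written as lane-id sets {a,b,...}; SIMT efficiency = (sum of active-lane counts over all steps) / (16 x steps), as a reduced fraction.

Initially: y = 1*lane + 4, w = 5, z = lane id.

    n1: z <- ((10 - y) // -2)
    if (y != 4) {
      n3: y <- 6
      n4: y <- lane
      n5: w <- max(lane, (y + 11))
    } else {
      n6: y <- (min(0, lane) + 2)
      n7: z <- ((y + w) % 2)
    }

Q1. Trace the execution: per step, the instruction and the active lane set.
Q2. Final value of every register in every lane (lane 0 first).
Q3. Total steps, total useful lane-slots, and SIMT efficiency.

step 0: z <- ((10 - y) // -2)        {0,1,2,3,4,5,6,7,8,9,10,11,12,13,14,15}
step 1: eval (y != 4)                {0,1,2,3,4,5,6,7,8,9,10,11,12,13,14,15}
step 2: y <- 6                       {1,2,3,4,5,6,7,8,9,10,11,12,13,14,15}
step 3: y <- lane                    {1,2,3,4,5,6,7,8,9,10,11,12,13,14,15}
step 4: w <- max(lane, (y + 11))     {1,2,3,4,5,6,7,8,9,10,11,12,13,14,15}
step 5: y <- (min(0, lane) + 2)      {0}
step 6: z <- ((y + w) % 2)           {0}

Answer: 7 steps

y: 2,1,2,3,4,5,6,7,8,9,10,11,12,13,14,15
w: 5,12,13,14,15,16,17,18,19,20,21,22,23,24,25,26
z: 1,-3,-2,-2,-1,-1,0,0,1,1,2,2,3,3,4,4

steps = 7; useful = 79; efficiency = 79/112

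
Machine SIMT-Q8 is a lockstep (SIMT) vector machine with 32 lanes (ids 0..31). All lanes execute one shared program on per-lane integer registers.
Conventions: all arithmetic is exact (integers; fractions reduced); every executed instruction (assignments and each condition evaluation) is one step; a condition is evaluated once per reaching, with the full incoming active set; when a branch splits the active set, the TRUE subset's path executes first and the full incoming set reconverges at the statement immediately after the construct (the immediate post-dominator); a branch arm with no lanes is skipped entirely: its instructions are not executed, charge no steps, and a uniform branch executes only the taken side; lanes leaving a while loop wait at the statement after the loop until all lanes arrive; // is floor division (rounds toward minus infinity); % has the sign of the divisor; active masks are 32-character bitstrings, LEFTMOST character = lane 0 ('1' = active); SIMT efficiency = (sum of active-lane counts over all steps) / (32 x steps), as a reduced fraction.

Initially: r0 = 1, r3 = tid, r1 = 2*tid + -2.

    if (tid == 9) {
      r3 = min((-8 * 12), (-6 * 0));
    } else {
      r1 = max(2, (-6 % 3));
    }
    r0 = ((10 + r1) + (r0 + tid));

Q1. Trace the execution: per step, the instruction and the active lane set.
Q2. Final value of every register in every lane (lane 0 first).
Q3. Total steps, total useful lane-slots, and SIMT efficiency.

step 0: eval (tid == 9)              11111111111111111111111111111111
step 1: r3 <- min((-8 * 12), (-6 * 0)) 00000000010000000000000000000000
step 2: r1 <- max(2, (-6 % 3))       11111111101111111111111111111111
step 3: r0 <- ((10 + r1) + (r0 + tid)) 11111111111111111111111111111111

Answer: 4 steps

r0: 13,14,15,16,17,18,19,20,21,36,23,24,25,26,27,28,29,30,31,32,33,34,35,36,37,38,39,40,41,42,43,44
r3: 0,1,2,3,4,5,6,7,8,-96,10,11,12,13,14,15,16,17,18,19,20,21,22,23,24,25,26,27,28,29,30,31
r1: 2,2,2,2,2,2,2,2,2,16,2,2,2,2,2,2,2,2,2,2,2,2,2,2,2,2,2,2,2,2,2,2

steps = 4; useful = 96; efficiency = 96/128 = 3/4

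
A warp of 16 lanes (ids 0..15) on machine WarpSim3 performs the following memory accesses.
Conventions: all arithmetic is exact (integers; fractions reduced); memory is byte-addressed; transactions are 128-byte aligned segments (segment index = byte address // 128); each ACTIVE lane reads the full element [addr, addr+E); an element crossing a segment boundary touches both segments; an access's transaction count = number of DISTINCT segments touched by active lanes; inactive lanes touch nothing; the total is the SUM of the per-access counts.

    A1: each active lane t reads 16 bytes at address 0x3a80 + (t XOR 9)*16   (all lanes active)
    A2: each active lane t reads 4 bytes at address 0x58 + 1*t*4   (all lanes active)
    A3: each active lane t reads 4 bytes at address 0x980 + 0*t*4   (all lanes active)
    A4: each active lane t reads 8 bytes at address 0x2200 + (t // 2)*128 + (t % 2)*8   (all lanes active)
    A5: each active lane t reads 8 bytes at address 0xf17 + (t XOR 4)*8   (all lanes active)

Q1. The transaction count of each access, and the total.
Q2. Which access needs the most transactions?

A1: 2 transactions
A2: 2 transactions
A3: 1 transaction
A4: 8 transactions
A5: 2 transactions

Answer: 2,2,1,8,2; total 15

Answer: A4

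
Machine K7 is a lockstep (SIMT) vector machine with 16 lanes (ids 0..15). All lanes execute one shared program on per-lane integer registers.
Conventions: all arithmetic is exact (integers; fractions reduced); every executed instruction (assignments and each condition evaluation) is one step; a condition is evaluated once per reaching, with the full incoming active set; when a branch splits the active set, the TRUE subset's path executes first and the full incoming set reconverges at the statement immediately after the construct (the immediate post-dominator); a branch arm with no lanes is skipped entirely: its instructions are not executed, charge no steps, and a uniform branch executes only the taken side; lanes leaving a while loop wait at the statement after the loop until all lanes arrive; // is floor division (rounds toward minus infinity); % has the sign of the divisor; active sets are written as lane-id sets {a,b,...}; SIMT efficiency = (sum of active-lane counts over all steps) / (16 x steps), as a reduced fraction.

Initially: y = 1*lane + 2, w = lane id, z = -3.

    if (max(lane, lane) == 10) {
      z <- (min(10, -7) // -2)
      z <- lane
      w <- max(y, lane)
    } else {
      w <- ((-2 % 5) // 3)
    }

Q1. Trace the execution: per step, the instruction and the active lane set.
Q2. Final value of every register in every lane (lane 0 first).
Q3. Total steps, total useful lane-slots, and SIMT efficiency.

step 0: eval (max(lane, lane) == 10) {0,1,2,3,4,5,6,7,8,9,10,11,12,13,14,15}
step 1: z <- (min(10, -7) // -2)     {10}
step 2: z <- lane                    {10}
step 3: w <- max(y, lane)            {10}
step 4: w <- ((-2 % 5) // 3)         {0,1,2,3,4,5,6,7,8,9,11,12,13,14,15}

Answer: 5 steps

y: 2,3,4,5,6,7,8,9,10,11,12,13,14,15,16,17
w: 1,1,1,1,1,1,1,1,1,1,12,1,1,1,1,1
z: -3,-3,-3,-3,-3,-3,-3,-3,-3,-3,10,-3,-3,-3,-3,-3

steps = 5; useful = 34; efficiency = 34/80 = 17/40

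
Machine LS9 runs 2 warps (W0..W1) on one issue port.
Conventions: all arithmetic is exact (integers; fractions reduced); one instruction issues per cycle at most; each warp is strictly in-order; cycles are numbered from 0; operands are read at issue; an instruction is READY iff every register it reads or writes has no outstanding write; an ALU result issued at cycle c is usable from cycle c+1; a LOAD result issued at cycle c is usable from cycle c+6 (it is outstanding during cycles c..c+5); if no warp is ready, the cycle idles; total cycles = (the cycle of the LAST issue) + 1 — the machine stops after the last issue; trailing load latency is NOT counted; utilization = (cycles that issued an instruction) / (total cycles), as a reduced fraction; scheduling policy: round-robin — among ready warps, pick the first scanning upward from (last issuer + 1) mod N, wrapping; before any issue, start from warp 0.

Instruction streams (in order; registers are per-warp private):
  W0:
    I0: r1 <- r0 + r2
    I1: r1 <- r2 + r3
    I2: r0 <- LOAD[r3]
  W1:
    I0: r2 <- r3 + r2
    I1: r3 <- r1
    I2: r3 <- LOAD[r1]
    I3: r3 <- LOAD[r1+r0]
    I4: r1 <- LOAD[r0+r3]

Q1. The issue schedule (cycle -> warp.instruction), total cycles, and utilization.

cycle 0: W0.I0
cycle 1: W1.I0
cycle 2: W0.I1
cycle 3: W1.I1
cycle 4: W0.I2
cycle 5: W1.I2
cycle 6: idle
cycle 7: idle
cycle 8: idle
cycle 9: idle
cycle 10: idle
cycle 11: W1.I3
cycle 12: idle
cycle 13: idle
cycle 14: idle
cycle 15: idle
cycle 16: idle
cycle 17: W1.I4

Answer: 18 cycles, utilization 4/9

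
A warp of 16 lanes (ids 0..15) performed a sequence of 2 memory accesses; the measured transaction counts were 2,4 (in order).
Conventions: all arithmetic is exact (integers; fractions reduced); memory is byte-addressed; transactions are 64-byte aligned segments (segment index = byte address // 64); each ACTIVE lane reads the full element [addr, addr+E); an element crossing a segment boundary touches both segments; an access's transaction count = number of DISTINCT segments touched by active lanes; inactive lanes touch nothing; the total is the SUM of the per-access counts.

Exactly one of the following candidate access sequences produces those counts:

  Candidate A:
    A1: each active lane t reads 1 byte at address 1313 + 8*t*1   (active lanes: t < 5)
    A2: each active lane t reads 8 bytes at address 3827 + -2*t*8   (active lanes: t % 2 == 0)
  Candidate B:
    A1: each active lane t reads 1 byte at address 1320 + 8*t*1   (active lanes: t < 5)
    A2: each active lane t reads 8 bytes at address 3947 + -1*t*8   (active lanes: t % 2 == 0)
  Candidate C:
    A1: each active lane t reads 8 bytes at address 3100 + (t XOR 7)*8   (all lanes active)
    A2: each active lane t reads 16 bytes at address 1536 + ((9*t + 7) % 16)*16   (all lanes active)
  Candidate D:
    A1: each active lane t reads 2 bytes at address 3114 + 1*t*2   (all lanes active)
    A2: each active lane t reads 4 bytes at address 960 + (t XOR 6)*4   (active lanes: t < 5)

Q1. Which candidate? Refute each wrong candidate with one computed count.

B: A2 gives 3 transactions, not 4
C: A1 gives 3 transactions, not 2
D: A2 gives 1 transaction, not 4
A: all counts match (2,4)

Answer: A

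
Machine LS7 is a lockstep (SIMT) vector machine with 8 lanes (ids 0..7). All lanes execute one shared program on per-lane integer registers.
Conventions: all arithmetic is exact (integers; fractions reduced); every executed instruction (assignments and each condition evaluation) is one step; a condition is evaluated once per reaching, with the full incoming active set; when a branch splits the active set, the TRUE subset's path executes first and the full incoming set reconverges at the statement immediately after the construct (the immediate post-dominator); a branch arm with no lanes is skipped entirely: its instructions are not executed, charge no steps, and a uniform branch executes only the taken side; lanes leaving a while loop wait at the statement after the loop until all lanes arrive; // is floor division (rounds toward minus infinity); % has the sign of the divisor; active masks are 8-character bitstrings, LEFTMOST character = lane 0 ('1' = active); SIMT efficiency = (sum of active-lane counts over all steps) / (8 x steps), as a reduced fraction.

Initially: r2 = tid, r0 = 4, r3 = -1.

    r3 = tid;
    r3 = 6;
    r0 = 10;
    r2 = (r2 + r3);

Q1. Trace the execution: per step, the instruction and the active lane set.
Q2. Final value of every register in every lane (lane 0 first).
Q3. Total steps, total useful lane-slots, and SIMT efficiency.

step 0: r3 <- tid                    11111111
step 1: r3 <- 6                      11111111
step 2: r0 <- 10                     11111111
step 3: r2 <- (r2 + r3)              11111111

Answer: 4 steps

r2: 6,7,8,9,10,11,12,13
r0: 10,10,10,10,10,10,10,10
r3: 6,6,6,6,6,6,6,6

steps = 4; useful = 32; efficiency = 32/32 = 1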